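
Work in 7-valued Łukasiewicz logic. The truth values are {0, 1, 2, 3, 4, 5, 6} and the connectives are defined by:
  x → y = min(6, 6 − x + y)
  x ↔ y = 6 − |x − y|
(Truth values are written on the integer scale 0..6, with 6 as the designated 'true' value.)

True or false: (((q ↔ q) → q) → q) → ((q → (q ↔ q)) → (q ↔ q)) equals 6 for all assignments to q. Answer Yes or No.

q = 0 ↦ 6
q = 1 ↦ 6
q = 2 ↦ 6
q = 3 ↦ 6
q = 4 ↦ 6
q = 5 ↦ 6
q = 6 ↦ 6
Every assignment gives a value ≥ 6.

Yes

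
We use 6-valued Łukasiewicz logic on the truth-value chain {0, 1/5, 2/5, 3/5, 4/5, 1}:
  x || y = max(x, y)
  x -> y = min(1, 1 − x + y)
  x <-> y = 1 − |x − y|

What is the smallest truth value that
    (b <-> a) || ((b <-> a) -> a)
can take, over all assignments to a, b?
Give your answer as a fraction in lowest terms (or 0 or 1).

3/5

Take a = 0, b = 2/5:
b <-> a = 2/5 <-> 0 = 3/5
b <-> a = 2/5 <-> 0 = 3/5
(b <-> a) -> a = 3/5 -> 0 = 2/5
(b <-> a) || ((b <-> a) -> a) = 3/5 || 2/5 = 3/5
No assignment yields a value below 3/5, so this is the minimum.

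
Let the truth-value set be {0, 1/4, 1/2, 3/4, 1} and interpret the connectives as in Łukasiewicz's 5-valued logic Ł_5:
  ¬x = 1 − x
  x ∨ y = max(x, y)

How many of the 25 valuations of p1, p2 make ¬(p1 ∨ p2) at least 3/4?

4

value 1: 1 assignment (counts)
value 3/4: 3 assignments (counts)
value 1/2: 5 assignments
value 1/4: 7 assignments
value 0: 9 assignments
So 4 of the 25 assignments meet the threshold.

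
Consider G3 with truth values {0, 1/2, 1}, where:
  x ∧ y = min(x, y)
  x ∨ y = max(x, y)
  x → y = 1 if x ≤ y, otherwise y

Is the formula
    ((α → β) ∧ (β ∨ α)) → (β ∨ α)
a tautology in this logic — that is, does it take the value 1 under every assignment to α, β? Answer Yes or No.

α = 0, β = 0 ↦ 1
α = 0, β = 1/2 ↦ 1
α = 0, β = 1 ↦ 1
α = 1/2, β = 0 ↦ 1
α = 1/2, β = 1/2 ↦ 1
α = 1/2, β = 1 ↦ 1
α = 1, β = 0 ↦ 1
α = 1, β = 1/2 ↦ 1
α = 1, β = 1 ↦ 1
Every assignment gives a value ≥ 1.

Yes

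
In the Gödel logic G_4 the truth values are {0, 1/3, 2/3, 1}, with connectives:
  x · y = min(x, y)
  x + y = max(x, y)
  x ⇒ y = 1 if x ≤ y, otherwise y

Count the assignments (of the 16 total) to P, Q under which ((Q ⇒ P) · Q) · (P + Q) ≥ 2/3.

4

P = 0, Q = 0 ↦ 0  <
P = 0, Q = 1/3 ↦ 0  <
P = 0, Q = 2/3 ↦ 0  <
P = 0, Q = 1 ↦ 0  <
P = 1/3, Q = 0 ↦ 0  <
P = 1/3, Q = 1/3 ↦ 1/3  <
P = 1/3, Q = 2/3 ↦ 1/3  <
P = 1/3, Q = 1 ↦ 1/3  <
P = 2/3, Q = 0 ↦ 0  <
P = 2/3, Q = 1/3 ↦ 1/3  <
P = 2/3, Q = 2/3 ↦ 2/3  ≥
P = 2/3, Q = 1 ↦ 2/3  ≥
P = 1, Q = 0 ↦ 0  <
P = 1, Q = 1/3 ↦ 1/3  <
P = 1, Q = 2/3 ↦ 2/3  ≥
P = 1, Q = 1 ↦ 1  ≥
So 4 of the 16 assignments meet the threshold.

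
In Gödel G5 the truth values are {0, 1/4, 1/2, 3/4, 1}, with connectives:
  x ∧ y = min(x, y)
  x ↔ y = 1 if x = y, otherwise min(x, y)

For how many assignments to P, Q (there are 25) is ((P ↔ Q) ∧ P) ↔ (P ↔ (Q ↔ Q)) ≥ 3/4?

value 1: 15 assignments (counts)
value 3/4: 1 assignment (counts)
value 1/2: 2 assignments
value 1/4: 3 assignments
value 0: 4 assignments
So 16 of the 25 assignments meet the threshold.

16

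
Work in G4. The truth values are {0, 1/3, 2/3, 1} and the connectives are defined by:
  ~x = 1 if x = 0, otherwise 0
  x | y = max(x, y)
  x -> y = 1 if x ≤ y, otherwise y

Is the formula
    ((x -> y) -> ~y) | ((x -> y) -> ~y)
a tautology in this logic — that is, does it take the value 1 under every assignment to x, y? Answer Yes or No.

No

Counterexample: take x = 0, y = 1/3.
x -> y = 0 -> 1/3 = 1
~y = ~1/3 = 0
(x -> y) -> ~y = 1 -> 0 = 0
x -> y = 0 -> 1/3 = 1
~y = ~1/3 = 0
(x -> y) -> ~y = 1 -> 0 = 0
((x -> y) -> ~y) | ((x -> y) -> ~y) = 0 | 0 = 0
This gives 0 ≠ 1.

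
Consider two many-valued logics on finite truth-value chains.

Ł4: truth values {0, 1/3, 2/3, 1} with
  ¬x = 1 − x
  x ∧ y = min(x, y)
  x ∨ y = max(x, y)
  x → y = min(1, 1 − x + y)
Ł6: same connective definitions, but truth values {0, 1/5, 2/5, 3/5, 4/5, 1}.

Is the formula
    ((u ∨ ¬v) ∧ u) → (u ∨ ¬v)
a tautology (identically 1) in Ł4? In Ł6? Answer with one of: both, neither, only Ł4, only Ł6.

both

In Ł4: every assignment gives 1 — tautology.
In Ł6: every assignment gives 1 — tautology.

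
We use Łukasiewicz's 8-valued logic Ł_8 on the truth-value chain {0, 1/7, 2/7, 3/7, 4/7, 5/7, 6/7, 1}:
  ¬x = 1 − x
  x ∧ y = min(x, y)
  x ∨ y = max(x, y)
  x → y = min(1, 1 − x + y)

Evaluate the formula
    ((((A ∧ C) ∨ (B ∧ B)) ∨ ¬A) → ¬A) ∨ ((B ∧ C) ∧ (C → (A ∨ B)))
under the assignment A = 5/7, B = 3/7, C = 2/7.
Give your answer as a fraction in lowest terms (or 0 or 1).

6/7

A ∧ C = 5/7 ∧ 2/7 = 2/7
B ∧ B = 3/7 ∧ 3/7 = 3/7
(A ∧ C) ∨ (B ∧ B) = 2/7 ∨ 3/7 = 3/7
¬A = ¬5/7 = 2/7
((A ∧ C) ∨ (B ∧ B)) ∨ ¬A = 3/7 ∨ 2/7 = 3/7
¬A = ¬5/7 = 2/7
(((A ∧ C) ∨ (B ∧ B)) ∨ ¬A) → ¬A = 3/7 → 2/7 = 6/7
B ∧ C = 3/7 ∧ 2/7 = 2/7
A ∨ B = 5/7 ∨ 3/7 = 5/7
C → (A ∨ B) = 2/7 → 5/7 = 1
(B ∧ C) ∧ (C → (A ∨ B)) = 2/7 ∧ 1 = 2/7
((((A ∧ C) ∨ (B ∧ B)) ∨ ¬A) → ¬A) ∨ ((B ∧ C) ∧ (C → (A ∨ B))) = 6/7 ∨ 2/7 = 6/7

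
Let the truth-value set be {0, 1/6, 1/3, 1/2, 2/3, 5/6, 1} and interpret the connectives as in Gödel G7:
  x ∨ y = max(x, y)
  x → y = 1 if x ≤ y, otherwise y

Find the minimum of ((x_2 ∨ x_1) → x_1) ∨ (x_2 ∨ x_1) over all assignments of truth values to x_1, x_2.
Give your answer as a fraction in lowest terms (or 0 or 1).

Take x_1 = 0, x_2 = 1/6:
x_2 ∨ x_1 = 1/6 ∨ 0 = 1/6
(x_2 ∨ x_1) → x_1 = 1/6 → 0 = 0
x_2 ∨ x_1 = 1/6 ∨ 0 = 1/6
((x_2 ∨ x_1) → x_1) ∨ (x_2 ∨ x_1) = 0 ∨ 1/6 = 1/6
No assignment yields a value below 1/6, so this is the minimum.

1/6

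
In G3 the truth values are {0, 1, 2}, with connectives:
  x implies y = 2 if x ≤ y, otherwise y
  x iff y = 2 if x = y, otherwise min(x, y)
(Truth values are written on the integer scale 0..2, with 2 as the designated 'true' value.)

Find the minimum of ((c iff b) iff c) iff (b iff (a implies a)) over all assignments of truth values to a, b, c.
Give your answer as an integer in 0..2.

Take a = 0, b = 1, c = 0:
c iff b = 0 iff 1 = 0
(c iff b) iff c = 0 iff 0 = 2
a implies a = 0 implies 0 = 2
b iff (a implies a) = 1 iff 2 = 1
((c iff b) iff c) iff (b iff (a implies a)) = 2 iff 1 = 1
No assignment yields a value below 1, so this is the minimum.

1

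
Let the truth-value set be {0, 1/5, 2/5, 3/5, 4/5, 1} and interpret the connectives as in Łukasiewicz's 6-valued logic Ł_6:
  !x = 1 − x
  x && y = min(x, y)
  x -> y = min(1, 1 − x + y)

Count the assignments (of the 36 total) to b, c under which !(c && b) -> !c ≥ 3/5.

30

value 1: 21 assignments (counts)
value 4/5: 5 assignments (counts)
value 3/5: 4 assignments (counts)
value 2/5: 3 assignments
value 1/5: 2 assignments
value 0: 1 assignment
So 30 of the 36 assignments meet the threshold.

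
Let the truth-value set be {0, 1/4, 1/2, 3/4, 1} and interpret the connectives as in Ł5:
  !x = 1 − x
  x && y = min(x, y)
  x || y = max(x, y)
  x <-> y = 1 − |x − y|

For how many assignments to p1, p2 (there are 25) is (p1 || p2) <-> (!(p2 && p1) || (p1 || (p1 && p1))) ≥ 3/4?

value 1: 11 assignments (counts)
value 3/4: 7 assignments (counts)
value 1/2: 4 assignments
value 1/4: 2 assignments
value 0: 1 assignment
So 18 of the 25 assignments meet the threshold.

18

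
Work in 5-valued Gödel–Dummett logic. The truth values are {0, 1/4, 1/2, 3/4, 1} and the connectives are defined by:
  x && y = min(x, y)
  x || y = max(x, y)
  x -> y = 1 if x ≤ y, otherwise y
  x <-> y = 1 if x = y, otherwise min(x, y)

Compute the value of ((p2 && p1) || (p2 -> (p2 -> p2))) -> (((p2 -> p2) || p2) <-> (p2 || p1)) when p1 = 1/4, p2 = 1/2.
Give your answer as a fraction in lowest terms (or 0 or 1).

p2 && p1 = 1/2 && 1/4 = 1/4
p2 -> p2 = 1/2 -> 1/2 = 1
p2 -> (p2 -> p2) = 1/2 -> 1 = 1
(p2 && p1) || (p2 -> (p2 -> p2)) = 1/4 || 1 = 1
p2 -> p2 = 1/2 -> 1/2 = 1
(p2 -> p2) || p2 = 1 || 1/2 = 1
p2 || p1 = 1/2 || 1/4 = 1/2
((p2 -> p2) || p2) <-> (p2 || p1) = 1 <-> 1/2 = 1/2
((p2 && p1) || (p2 -> (p2 -> p2))) -> (((p2 -> p2) || p2) <-> (p2 || p1)) = 1 -> 1/2 = 1/2

1/2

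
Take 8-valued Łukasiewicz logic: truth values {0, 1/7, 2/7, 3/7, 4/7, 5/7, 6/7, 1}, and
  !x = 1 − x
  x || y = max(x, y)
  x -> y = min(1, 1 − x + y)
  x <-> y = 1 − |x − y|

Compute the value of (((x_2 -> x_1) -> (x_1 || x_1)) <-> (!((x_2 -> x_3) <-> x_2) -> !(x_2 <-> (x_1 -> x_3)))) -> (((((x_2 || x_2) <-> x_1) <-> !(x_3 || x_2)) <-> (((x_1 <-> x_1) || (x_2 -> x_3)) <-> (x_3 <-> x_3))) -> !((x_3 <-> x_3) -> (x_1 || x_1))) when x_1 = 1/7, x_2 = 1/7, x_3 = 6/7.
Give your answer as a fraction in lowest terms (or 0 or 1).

x_2 -> x_1 = 1/7 -> 1/7 = 1
x_1 || x_1 = 1/7 || 1/7 = 1/7
(x_2 -> x_1) -> (x_1 || x_1) = 1 -> 1/7 = 1/7
x_2 -> x_3 = 1/7 -> 6/7 = 1
(x_2 -> x_3) <-> x_2 = 1 <-> 1/7 = 1/7
!((x_2 -> x_3) <-> x_2) = !1/7 = 6/7
x_1 -> x_3 = 1/7 -> 6/7 = 1
x_2 <-> (x_1 -> x_3) = 1/7 <-> 1 = 1/7
!(x_2 <-> (x_1 -> x_3)) = !1/7 = 6/7
!((x_2 -> x_3) <-> x_2) -> !(x_2 <-> (x_1 -> x_3)) = 6/7 -> 6/7 = 1
((x_2 -> x_1) -> (x_1 || x_1)) <-> (!((x_2 -> x_3) <-> x_2) -> !(x_2 <-> (x_1 -> x_3))) = 1/7 <-> 1 = 1/7
x_2 || x_2 = 1/7 || 1/7 = 1/7
(x_2 || x_2) <-> x_1 = 1/7 <-> 1/7 = 1
x_3 || x_2 = 6/7 || 1/7 = 6/7
!(x_3 || x_2) = !6/7 = 1/7
((x_2 || x_2) <-> x_1) <-> !(x_3 || x_2) = 1 <-> 1/7 = 1/7
x_1 <-> x_1 = 1/7 <-> 1/7 = 1
x_2 -> x_3 = 1/7 -> 6/7 = 1
(x_1 <-> x_1) || (x_2 -> x_3) = 1 || 1 = 1
x_3 <-> x_3 = 6/7 <-> 6/7 = 1
((x_1 <-> x_1) || (x_2 -> x_3)) <-> (x_3 <-> x_3) = 1 <-> 1 = 1
(((x_2 || x_2) <-> x_1) <-> !(x_3 || x_2)) <-> (((x_1 <-> x_1) || (x_2 -> x_3)) <-> (x_3 <-> x_3)) = 1/7 <-> 1 = 1/7
x_3 <-> x_3 = 6/7 <-> 6/7 = 1
x_1 || x_1 = 1/7 || 1/7 = 1/7
(x_3 <-> x_3) -> (x_1 || x_1) = 1 -> 1/7 = 1/7
!((x_3 <-> x_3) -> (x_1 || x_1)) = !1/7 = 6/7
((((x_2 || x_2) <-> x_1) <-> !(x_3 || x_2)) <-> (((x_1 <-> x_1) || (x_2 -> x_3)) <-> (x_3 <-> x_3))) -> !((x_3 <-> x_3) -> (x_1 || x_1)) = 1/7 -> 6/7 = 1
(((x_2 -> x_1) -> (x_1 || x_1)) <-> (!((x_2 -> x_3) <-> x_2) -> !(x_2 <-> (x_1 -> x_3)))) -> (((((x_2 || x_2) <-> x_1) <-> !(x_3 || x_2)) <-> (((x_1 <-> x_1) || (x_2 -> x_3)) <-> (x_3 <-> x_3))) -> !((x_3 <-> x_3) -> (x_1 || x_1))) = 1/7 -> 1 = 1

1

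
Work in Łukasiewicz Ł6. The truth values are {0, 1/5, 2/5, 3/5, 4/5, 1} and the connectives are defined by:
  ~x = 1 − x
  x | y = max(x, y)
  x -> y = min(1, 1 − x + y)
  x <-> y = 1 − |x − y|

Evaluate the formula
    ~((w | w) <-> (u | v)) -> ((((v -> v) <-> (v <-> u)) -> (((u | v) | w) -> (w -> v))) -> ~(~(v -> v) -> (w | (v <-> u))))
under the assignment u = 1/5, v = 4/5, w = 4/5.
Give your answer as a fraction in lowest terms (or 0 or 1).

1

w | w = 4/5 | 4/5 = 4/5
u | v = 1/5 | 4/5 = 4/5
(w | w) <-> (u | v) = 4/5 <-> 4/5 = 1
~((w | w) <-> (u | v)) = ~1 = 0
v -> v = 4/5 -> 4/5 = 1
v <-> u = 4/5 <-> 1/5 = 2/5
(v -> v) <-> (v <-> u) = 1 <-> 2/5 = 2/5
u | v = 1/5 | 4/5 = 4/5
(u | v) | w = 4/5 | 4/5 = 4/5
w -> v = 4/5 -> 4/5 = 1
((u | v) | w) -> (w -> v) = 4/5 -> 1 = 1
((v -> v) <-> (v <-> u)) -> (((u | v) | w) -> (w -> v)) = 2/5 -> 1 = 1
v -> v = 4/5 -> 4/5 = 1
~(v -> v) = ~1 = 0
v <-> u = 4/5 <-> 1/5 = 2/5
w | (v <-> u) = 4/5 | 2/5 = 4/5
~(v -> v) -> (w | (v <-> u)) = 0 -> 4/5 = 1
~(~(v -> v) -> (w | (v <-> u))) = ~1 = 0
(((v -> v) <-> (v <-> u)) -> (((u | v) | w) -> (w -> v))) -> ~(~(v -> v) -> (w | (v <-> u))) = 1 -> 0 = 0
~((w | w) <-> (u | v)) -> ((((v -> v) <-> (v <-> u)) -> (((u | v) | w) -> (w -> v))) -> ~(~(v -> v) -> (w | (v <-> u)))) = 0 -> 0 = 1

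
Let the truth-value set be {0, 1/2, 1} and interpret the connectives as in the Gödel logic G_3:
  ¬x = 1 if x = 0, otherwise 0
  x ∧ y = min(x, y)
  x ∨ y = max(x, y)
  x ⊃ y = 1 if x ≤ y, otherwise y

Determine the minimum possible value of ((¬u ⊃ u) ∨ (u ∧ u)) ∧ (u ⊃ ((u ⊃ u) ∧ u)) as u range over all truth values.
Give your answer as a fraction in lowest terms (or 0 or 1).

0

Take u = 0:
¬u = ¬0 = 1
¬u ⊃ u = 1 ⊃ 0 = 0
u ∧ u = 0 ∧ 0 = 0
(¬u ⊃ u) ∨ (u ∧ u) = 0 ∨ 0 = 0
u ⊃ u = 0 ⊃ 0 = 1
(u ⊃ u) ∧ u = 1 ∧ 0 = 0
u ⊃ ((u ⊃ u) ∧ u) = 0 ⊃ 0 = 1
((¬u ⊃ u) ∨ (u ∧ u)) ∧ (u ⊃ ((u ⊃ u) ∧ u)) = 0 ∧ 1 = 0
No assignment yields a value below 0, so this is the minimum.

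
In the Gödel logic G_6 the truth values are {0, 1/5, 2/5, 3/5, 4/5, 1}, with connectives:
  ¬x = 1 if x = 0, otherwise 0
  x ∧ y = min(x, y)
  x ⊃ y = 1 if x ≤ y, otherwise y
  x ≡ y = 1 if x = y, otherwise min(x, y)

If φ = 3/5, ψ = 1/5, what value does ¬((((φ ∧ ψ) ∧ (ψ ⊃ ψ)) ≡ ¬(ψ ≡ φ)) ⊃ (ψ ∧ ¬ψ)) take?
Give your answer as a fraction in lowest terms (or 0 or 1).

φ ∧ ψ = 3/5 ∧ 1/5 = 1/5
ψ ⊃ ψ = 1/5 ⊃ 1/5 = 1
(φ ∧ ψ) ∧ (ψ ⊃ ψ) = 1/5 ∧ 1 = 1/5
ψ ≡ φ = 1/5 ≡ 3/5 = 1/5
¬(ψ ≡ φ) = ¬1/5 = 0
((φ ∧ ψ) ∧ (ψ ⊃ ψ)) ≡ ¬(ψ ≡ φ) = 1/5 ≡ 0 = 0
¬ψ = ¬1/5 = 0
ψ ∧ ¬ψ = 1/5 ∧ 0 = 0
(((φ ∧ ψ) ∧ (ψ ⊃ ψ)) ≡ ¬(ψ ≡ φ)) ⊃ (ψ ∧ ¬ψ) = 0 ⊃ 0 = 1
¬((((φ ∧ ψ) ∧ (ψ ⊃ ψ)) ≡ ¬(ψ ≡ φ)) ⊃ (ψ ∧ ¬ψ)) = ¬1 = 0

0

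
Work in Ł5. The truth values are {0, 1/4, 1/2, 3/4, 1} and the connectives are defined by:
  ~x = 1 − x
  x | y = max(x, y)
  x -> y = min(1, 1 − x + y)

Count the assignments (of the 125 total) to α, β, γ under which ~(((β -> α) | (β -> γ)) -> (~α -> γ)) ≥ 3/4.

6

value 1: 1 assignment (counts)
value 3/4: 5 assignments (counts)
value 1/2: 11 assignments
value 1/4: 20 assignments
value 0: 88 assignments
So 6 of the 125 assignments meet the threshold.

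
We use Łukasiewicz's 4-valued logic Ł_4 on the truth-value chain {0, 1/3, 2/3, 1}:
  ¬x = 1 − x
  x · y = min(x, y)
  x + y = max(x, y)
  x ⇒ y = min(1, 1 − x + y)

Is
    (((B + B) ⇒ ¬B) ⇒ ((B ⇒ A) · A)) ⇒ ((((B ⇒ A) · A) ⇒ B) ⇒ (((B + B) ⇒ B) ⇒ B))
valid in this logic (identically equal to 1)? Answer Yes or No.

Counterexample: take A = 2/3, B = 2/3.
B + B = 2/3 + 2/3 = 2/3
¬B = ¬2/3 = 1/3
(B + B) ⇒ ¬B = 2/3 ⇒ 1/3 = 2/3
B ⇒ A = 2/3 ⇒ 2/3 = 1
(B ⇒ A) · A = 1 · 2/3 = 2/3
((B + B) ⇒ ¬B) ⇒ ((B ⇒ A) · A) = 2/3 ⇒ 2/3 = 1
B ⇒ A = 2/3 ⇒ 2/3 = 1
(B ⇒ A) · A = 1 · 2/3 = 2/3
((B ⇒ A) · A) ⇒ B = 2/3 ⇒ 2/3 = 1
B + B = 2/3 + 2/3 = 2/3
(B + B) ⇒ B = 2/3 ⇒ 2/3 = 1
((B + B) ⇒ B) ⇒ B = 1 ⇒ 2/3 = 2/3
(((B ⇒ A) · A) ⇒ B) ⇒ (((B + B) ⇒ B) ⇒ B) = 1 ⇒ 2/3 = 2/3
(((B + B) ⇒ ¬B) ⇒ ((B ⇒ A) · A)) ⇒ ((((B ⇒ A) · A) ⇒ B) ⇒ (((B + B) ⇒ B) ⇒ B)) = 1 ⇒ 2/3 = 2/3
This gives 2/3 ≠ 1.

No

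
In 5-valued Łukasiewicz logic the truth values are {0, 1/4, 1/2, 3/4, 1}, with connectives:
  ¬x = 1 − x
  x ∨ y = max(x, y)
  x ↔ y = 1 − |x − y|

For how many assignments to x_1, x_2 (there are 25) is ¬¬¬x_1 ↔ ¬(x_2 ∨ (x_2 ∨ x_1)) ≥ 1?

value 1: 15 assignments (counts)
value 3/4: 4 assignments
value 1/2: 3 assignments
value 1/4: 2 assignments
value 0: 1 assignment
So 15 of the 25 assignments meet the threshold.

15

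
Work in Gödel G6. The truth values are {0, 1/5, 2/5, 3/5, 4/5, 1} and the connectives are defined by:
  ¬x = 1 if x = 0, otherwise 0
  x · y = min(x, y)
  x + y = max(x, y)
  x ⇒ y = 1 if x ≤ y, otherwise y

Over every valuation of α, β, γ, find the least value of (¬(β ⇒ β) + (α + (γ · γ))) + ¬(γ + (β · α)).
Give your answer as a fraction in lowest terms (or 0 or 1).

Take α = 0, β = 0, γ = 1/5:
β ⇒ β = 0 ⇒ 0 = 1
¬(β ⇒ β) = ¬1 = 0
γ · γ = 1/5 · 1/5 = 1/5
α + (γ · γ) = 0 + 1/5 = 1/5
¬(β ⇒ β) + (α + (γ · γ)) = 0 + 1/5 = 1/5
β · α = 0 · 0 = 0
γ + (β · α) = 1/5 + 0 = 1/5
¬(γ + (β · α)) = ¬1/5 = 0
(¬(β ⇒ β) + (α + (γ · γ))) + ¬(γ + (β · α)) = 1/5 + 0 = 1/5
No assignment yields a value below 1/5, so this is the minimum.

1/5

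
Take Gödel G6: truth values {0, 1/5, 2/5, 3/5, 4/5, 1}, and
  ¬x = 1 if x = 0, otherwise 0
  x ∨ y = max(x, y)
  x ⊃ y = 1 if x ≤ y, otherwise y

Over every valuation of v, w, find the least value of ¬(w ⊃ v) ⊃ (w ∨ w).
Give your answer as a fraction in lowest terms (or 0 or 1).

Take v = 0, w = 1/5:
w ⊃ v = 1/5 ⊃ 0 = 0
¬(w ⊃ v) = ¬0 = 1
w ∨ w = 1/5 ∨ 1/5 = 1/5
¬(w ⊃ v) ⊃ (w ∨ w) = 1 ⊃ 1/5 = 1/5
No assignment yields a value below 1/5, so this is the minimum.

1/5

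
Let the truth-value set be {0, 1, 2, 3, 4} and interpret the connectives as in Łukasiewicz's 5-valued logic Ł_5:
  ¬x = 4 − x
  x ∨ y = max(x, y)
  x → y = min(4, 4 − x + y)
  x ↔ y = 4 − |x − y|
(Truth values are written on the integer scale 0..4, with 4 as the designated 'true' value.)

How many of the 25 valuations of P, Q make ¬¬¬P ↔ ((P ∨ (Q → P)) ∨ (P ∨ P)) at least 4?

value 4: 3 assignments (counts)
value 3: 5 assignments
value 2: 6 assignments
value 1: 5 assignments
value 0: 6 assignments
So 3 of the 25 assignments meet the threshold.

3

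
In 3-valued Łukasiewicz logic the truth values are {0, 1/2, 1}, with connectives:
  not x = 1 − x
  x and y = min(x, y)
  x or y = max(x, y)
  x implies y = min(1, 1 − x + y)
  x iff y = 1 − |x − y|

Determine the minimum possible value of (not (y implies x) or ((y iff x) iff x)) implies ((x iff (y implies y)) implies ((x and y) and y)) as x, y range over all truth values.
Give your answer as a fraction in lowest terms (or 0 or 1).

1/2

Take x = 1/2, y = 0:
y implies x = 0 implies 1/2 = 1
not (y implies x) = not 1 = 0
y iff x = 0 iff 1/2 = 1/2
(y iff x) iff x = 1/2 iff 1/2 = 1
not (y implies x) or ((y iff x) iff x) = 0 or 1 = 1
y implies y = 0 implies 0 = 1
x iff (y implies y) = 1/2 iff 1 = 1/2
x and y = 1/2 and 0 = 0
(x and y) and y = 0 and 0 = 0
(x iff (y implies y)) implies ((x and y) and y) = 1/2 implies 0 = 1/2
(not (y implies x) or ((y iff x) iff x)) implies ((x iff (y implies y)) implies ((x and y) and y)) = 1 implies 1/2 = 1/2
No assignment yields a value below 1/2, so this is the minimum.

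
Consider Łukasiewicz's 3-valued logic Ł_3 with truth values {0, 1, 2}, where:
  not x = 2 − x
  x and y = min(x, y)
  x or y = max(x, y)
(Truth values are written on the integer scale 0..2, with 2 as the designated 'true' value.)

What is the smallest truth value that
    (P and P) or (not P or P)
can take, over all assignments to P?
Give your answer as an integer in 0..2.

Take P = 1:
P and P = 1 and 1 = 1
not P = not 1 = 1
not P or P = 1 or 1 = 1
(P and P) or (not P or P) = 1 or 1 = 1
No assignment yields a value below 1, so this is the minimum.

1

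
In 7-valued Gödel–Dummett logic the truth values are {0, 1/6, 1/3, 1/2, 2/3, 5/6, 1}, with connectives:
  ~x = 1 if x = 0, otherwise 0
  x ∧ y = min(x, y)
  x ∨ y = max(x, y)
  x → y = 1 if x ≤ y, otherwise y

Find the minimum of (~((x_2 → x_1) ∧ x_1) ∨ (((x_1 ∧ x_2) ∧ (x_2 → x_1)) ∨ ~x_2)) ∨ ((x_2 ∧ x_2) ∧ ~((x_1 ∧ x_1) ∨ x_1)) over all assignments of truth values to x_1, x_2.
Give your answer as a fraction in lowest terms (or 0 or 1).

Take x_1 = 1/6, x_2 = 1/6:
x_2 → x_1 = 1/6 → 1/6 = 1
(x_2 → x_1) ∧ x_1 = 1 ∧ 1/6 = 1/6
~((x_2 → x_1) ∧ x_1) = ~1/6 = 0
x_1 ∧ x_2 = 1/6 ∧ 1/6 = 1/6
x_2 → x_1 = 1/6 → 1/6 = 1
(x_1 ∧ x_2) ∧ (x_2 → x_1) = 1/6 ∧ 1 = 1/6
~x_2 = ~1/6 = 0
((x_1 ∧ x_2) ∧ (x_2 → x_1)) ∨ ~x_2 = 1/6 ∨ 0 = 1/6
~((x_2 → x_1) ∧ x_1) ∨ (((x_1 ∧ x_2) ∧ (x_2 → x_1)) ∨ ~x_2) = 0 ∨ 1/6 = 1/6
x_2 ∧ x_2 = 1/6 ∧ 1/6 = 1/6
x_1 ∧ x_1 = 1/6 ∧ 1/6 = 1/6
(x_1 ∧ x_1) ∨ x_1 = 1/6 ∨ 1/6 = 1/6
~((x_1 ∧ x_1) ∨ x_1) = ~1/6 = 0
(x_2 ∧ x_2) ∧ ~((x_1 ∧ x_1) ∨ x_1) = 1/6 ∧ 0 = 0
(~((x_2 → x_1) ∧ x_1) ∨ (((x_1 ∧ x_2) ∧ (x_2 → x_1)) ∨ ~x_2)) ∨ ((x_2 ∧ x_2) ∧ ~((x_1 ∧ x_1) ∨ x_1)) = 1/6 ∨ 0 = 1/6
No assignment yields a value below 1/6, so this is the minimum.

1/6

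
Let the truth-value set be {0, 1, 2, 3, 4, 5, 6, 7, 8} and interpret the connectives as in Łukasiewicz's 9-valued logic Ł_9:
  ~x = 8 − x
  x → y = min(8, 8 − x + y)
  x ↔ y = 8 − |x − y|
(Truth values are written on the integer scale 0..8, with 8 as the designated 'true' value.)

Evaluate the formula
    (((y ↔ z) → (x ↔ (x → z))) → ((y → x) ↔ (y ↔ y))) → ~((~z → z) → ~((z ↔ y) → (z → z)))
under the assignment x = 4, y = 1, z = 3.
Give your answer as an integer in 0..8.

6

y ↔ z = 1 ↔ 3 = 6
x → z = 4 → 3 = 7
x ↔ (x → z) = 4 ↔ 7 = 5
(y ↔ z) → (x ↔ (x → z)) = 6 → 5 = 7
y → x = 1 → 4 = 8
y ↔ y = 1 ↔ 1 = 8
(y → x) ↔ (y ↔ y) = 8 ↔ 8 = 8
((y ↔ z) → (x ↔ (x → z))) → ((y → x) ↔ (y ↔ y)) = 7 → 8 = 8
~z = ~3 = 5
~z → z = 5 → 3 = 6
z ↔ y = 3 ↔ 1 = 6
z → z = 3 → 3 = 8
(z ↔ y) → (z → z) = 6 → 8 = 8
~((z ↔ y) → (z → z)) = ~8 = 0
(~z → z) → ~((z ↔ y) → (z → z)) = 6 → 0 = 2
~((~z → z) → ~((z ↔ y) → (z → z))) = ~2 = 6
(((y ↔ z) → (x ↔ (x → z))) → ((y → x) ↔ (y ↔ y))) → ~((~z → z) → ~((z ↔ y) → (z → z))) = 8 → 6 = 6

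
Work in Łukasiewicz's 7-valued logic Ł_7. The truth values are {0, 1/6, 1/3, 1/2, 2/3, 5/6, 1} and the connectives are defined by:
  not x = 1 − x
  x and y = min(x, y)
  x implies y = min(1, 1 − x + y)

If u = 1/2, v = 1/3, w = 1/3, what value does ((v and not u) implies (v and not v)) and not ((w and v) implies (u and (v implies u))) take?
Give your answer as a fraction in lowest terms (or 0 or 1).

not u = not 1/2 = 1/2
v and not u = 1/3 and 1/2 = 1/3
not v = not 1/3 = 2/3
v and not v = 1/3 and 2/3 = 1/3
(v and not u) implies (v and not v) = 1/3 implies 1/3 = 1
w and v = 1/3 and 1/3 = 1/3
v implies u = 1/3 implies 1/2 = 1
u and (v implies u) = 1/2 and 1 = 1/2
(w and v) implies (u and (v implies u)) = 1/3 implies 1/2 = 1
not ((w and v) implies (u and (v implies u))) = not 1 = 0
((v and not u) implies (v and not v)) and not ((w and v) implies (u and (v implies u))) = 1 and 0 = 0

0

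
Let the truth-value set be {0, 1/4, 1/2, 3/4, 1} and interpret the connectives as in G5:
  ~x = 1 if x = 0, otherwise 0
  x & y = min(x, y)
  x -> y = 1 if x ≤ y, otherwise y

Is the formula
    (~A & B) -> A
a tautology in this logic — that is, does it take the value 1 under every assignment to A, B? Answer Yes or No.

Counterexample: take A = 0, B = 1/4.
~A = ~0 = 1
~A & B = 1 & 1/4 = 1/4
(~A & B) -> A = 1/4 -> 0 = 0
This gives 0 ≠ 1.

No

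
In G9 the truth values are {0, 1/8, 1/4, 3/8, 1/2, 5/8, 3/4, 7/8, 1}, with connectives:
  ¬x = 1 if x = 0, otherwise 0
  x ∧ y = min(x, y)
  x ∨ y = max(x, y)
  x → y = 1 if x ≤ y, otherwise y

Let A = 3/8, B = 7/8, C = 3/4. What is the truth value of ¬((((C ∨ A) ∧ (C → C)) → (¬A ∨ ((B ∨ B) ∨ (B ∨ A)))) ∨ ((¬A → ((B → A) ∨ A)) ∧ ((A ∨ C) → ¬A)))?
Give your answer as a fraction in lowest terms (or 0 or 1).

C ∨ A = 3/4 ∨ 3/8 = 3/4
C → C = 3/4 → 3/4 = 1
(C ∨ A) ∧ (C → C) = 3/4 ∧ 1 = 3/4
¬A = ¬3/8 = 0
B ∨ B = 7/8 ∨ 7/8 = 7/8
B ∨ A = 7/8 ∨ 3/8 = 7/8
(B ∨ B) ∨ (B ∨ A) = 7/8 ∨ 7/8 = 7/8
¬A ∨ ((B ∨ B) ∨ (B ∨ A)) = 0 ∨ 7/8 = 7/8
((C ∨ A) ∧ (C → C)) → (¬A ∨ ((B ∨ B) ∨ (B ∨ A))) = 3/4 → 7/8 = 1
¬A = ¬3/8 = 0
B → A = 7/8 → 3/8 = 3/8
(B → A) ∨ A = 3/8 ∨ 3/8 = 3/8
¬A → ((B → A) ∨ A) = 0 → 3/8 = 1
A ∨ C = 3/8 ∨ 3/4 = 3/4
¬A = ¬3/8 = 0
(A ∨ C) → ¬A = 3/4 → 0 = 0
(¬A → ((B → A) ∨ A)) ∧ ((A ∨ C) → ¬A) = 1 ∧ 0 = 0
(((C ∨ A) ∧ (C → C)) → (¬A ∨ ((B ∨ B) ∨ (B ∨ A)))) ∨ ((¬A → ((B → A) ∨ A)) ∧ ((A ∨ C) → ¬A)) = 1 ∨ 0 = 1
¬((((C ∨ A) ∧ (C → C)) → (¬A ∨ ((B ∨ B) ∨ (B ∨ A)))) ∨ ((¬A → ((B → A) ∨ A)) ∧ ((A ∨ C) → ¬A))) = ¬1 = 0

0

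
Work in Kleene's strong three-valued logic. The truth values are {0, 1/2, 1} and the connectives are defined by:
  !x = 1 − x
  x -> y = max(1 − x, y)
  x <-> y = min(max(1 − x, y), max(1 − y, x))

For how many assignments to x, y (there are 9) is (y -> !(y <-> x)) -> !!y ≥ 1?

3

x = 0, y = 0 ↦ 0  <
x = 0, y = 1/2 ↦ 1/2  <
x = 0, y = 1 ↦ 1  ≥
x = 1/2, y = 0 ↦ 0  <
x = 1/2, y = 1/2 ↦ 1/2  <
x = 1/2, y = 1 ↦ 1  ≥
x = 1, y = 0 ↦ 0  <
x = 1, y = 1/2 ↦ 1/2  <
x = 1, y = 1 ↦ 1  ≥
So 3 of the 9 assignments meet the threshold.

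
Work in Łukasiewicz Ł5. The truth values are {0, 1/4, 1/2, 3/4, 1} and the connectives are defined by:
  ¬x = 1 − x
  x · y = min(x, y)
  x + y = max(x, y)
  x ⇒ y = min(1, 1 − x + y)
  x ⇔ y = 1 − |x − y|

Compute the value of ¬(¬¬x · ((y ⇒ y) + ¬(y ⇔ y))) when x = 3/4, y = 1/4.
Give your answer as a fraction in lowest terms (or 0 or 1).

1/4

¬x = ¬3/4 = 1/4
¬¬x = ¬1/4 = 3/4
y ⇒ y = 1/4 ⇒ 1/4 = 1
y ⇔ y = 1/4 ⇔ 1/4 = 1
¬(y ⇔ y) = ¬1 = 0
(y ⇒ y) + ¬(y ⇔ y) = 1 + 0 = 1
¬¬x · ((y ⇒ y) + ¬(y ⇔ y)) = 3/4 · 1 = 3/4
¬(¬¬x · ((y ⇒ y) + ¬(y ⇔ y))) = ¬3/4 = 1/4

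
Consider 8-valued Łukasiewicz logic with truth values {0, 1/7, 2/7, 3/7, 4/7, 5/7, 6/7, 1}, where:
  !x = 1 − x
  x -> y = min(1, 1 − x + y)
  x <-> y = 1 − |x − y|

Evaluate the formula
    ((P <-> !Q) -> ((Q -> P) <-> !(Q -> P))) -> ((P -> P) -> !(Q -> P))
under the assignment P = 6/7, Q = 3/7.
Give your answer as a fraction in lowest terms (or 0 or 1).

5/7

!Q = !3/7 = 4/7
P <-> !Q = 6/7 <-> 4/7 = 5/7
Q -> P = 3/7 -> 6/7 = 1
Q -> P = 3/7 -> 6/7 = 1
!(Q -> P) = !1 = 0
(Q -> P) <-> !(Q -> P) = 1 <-> 0 = 0
(P <-> !Q) -> ((Q -> P) <-> !(Q -> P)) = 5/7 -> 0 = 2/7
P -> P = 6/7 -> 6/7 = 1
Q -> P = 3/7 -> 6/7 = 1
!(Q -> P) = !1 = 0
(P -> P) -> !(Q -> P) = 1 -> 0 = 0
((P <-> !Q) -> ((Q -> P) <-> !(Q -> P))) -> ((P -> P) -> !(Q -> P)) = 2/7 -> 0 = 5/7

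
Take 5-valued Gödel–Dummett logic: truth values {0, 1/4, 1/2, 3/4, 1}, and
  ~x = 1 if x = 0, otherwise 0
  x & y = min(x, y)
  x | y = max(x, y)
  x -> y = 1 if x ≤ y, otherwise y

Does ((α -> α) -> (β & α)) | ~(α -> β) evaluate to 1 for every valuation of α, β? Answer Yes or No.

Counterexample: take α = 0, β = 0.
α -> α = 0 -> 0 = 1
β & α = 0 & 0 = 0
(α -> α) -> (β & α) = 1 -> 0 = 0
α -> β = 0 -> 0 = 1
~(α -> β) = ~1 = 0
((α -> α) -> (β & α)) | ~(α -> β) = 0 | 0 = 0
This gives 0 ≠ 1.

No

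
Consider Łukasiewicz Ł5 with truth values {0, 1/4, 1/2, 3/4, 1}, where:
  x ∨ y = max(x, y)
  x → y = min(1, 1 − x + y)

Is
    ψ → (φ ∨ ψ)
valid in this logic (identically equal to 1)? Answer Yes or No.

At φ = 3/4, ψ = 3/4, for instance:
φ ∨ ψ = 3/4 ∨ 3/4 = 3/4
ψ → (φ ∨ ψ) = 3/4 → 3/4 = 1
and checking the remaining 24 assignments likewise gives ≥ 1 in every case.

Yes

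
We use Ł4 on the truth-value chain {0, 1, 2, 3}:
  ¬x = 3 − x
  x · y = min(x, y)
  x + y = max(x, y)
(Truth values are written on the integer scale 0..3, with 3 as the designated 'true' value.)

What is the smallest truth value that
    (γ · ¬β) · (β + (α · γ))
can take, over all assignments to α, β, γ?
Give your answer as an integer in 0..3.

0

Take α = 0, β = 0, γ = 0:
¬β = ¬0 = 3
γ · ¬β = 0 · 3 = 0
α · γ = 0 · 0 = 0
β + (α · γ) = 0 + 0 = 0
(γ · ¬β) · (β + (α · γ)) = 0 · 0 = 0
No assignment yields a value below 0, so this is the minimum.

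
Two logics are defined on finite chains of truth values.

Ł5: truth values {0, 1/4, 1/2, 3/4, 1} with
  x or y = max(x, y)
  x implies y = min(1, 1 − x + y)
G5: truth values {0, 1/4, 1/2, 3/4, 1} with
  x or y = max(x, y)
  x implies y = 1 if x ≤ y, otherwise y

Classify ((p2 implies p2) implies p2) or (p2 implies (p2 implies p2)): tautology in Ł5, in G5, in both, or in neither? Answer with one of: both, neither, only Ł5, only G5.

both

In Ł5: every assignment gives 1 — tautology.
In G5: every assignment gives 1 — tautology.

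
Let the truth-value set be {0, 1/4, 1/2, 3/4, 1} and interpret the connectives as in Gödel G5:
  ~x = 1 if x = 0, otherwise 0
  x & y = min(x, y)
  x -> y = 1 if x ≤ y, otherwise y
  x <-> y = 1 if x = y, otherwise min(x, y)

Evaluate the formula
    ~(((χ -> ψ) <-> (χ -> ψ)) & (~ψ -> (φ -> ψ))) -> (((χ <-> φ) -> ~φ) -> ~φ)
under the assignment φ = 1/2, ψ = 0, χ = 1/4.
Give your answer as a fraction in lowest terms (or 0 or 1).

1

χ -> ψ = 1/4 -> 0 = 0
χ -> ψ = 1/4 -> 0 = 0
(χ -> ψ) <-> (χ -> ψ) = 0 <-> 0 = 1
~ψ = ~0 = 1
φ -> ψ = 1/2 -> 0 = 0
~ψ -> (φ -> ψ) = 1 -> 0 = 0
((χ -> ψ) <-> (χ -> ψ)) & (~ψ -> (φ -> ψ)) = 1 & 0 = 0
~(((χ -> ψ) <-> (χ -> ψ)) & (~ψ -> (φ -> ψ))) = ~0 = 1
χ <-> φ = 1/4 <-> 1/2 = 1/4
~φ = ~1/2 = 0
(χ <-> φ) -> ~φ = 1/4 -> 0 = 0
~φ = ~1/2 = 0
((χ <-> φ) -> ~φ) -> ~φ = 0 -> 0 = 1
~(((χ -> ψ) <-> (χ -> ψ)) & (~ψ -> (φ -> ψ))) -> (((χ <-> φ) -> ~φ) -> ~φ) = 1 -> 1 = 1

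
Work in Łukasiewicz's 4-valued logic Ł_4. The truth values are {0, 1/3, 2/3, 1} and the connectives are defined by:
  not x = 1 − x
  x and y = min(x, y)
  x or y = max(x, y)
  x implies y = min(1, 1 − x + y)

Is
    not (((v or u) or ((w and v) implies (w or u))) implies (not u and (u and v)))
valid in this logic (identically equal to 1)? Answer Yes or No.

Counterexample: take u = 1/3, v = 1/3, w = 0.
v or u = 1/3 or 1/3 = 1/3
w and v = 0 and 1/3 = 0
w or u = 0 or 1/3 = 1/3
(w and v) implies (w or u) = 0 implies 1/3 = 1
(v or u) or ((w and v) implies (w or u)) = 1/3 or 1 = 1
not u = not 1/3 = 2/3
u and v = 1/3 and 1/3 = 1/3
not u and (u and v) = 2/3 and 1/3 = 1/3
((v or u) or ((w and v) implies (w or u))) implies (not u and (u and v)) = 1 implies 1/3 = 1/3
not (((v or u) or ((w and v) implies (w or u))) implies (not u and (u and v))) = not 1/3 = 2/3
This gives 2/3 ≠ 1.

No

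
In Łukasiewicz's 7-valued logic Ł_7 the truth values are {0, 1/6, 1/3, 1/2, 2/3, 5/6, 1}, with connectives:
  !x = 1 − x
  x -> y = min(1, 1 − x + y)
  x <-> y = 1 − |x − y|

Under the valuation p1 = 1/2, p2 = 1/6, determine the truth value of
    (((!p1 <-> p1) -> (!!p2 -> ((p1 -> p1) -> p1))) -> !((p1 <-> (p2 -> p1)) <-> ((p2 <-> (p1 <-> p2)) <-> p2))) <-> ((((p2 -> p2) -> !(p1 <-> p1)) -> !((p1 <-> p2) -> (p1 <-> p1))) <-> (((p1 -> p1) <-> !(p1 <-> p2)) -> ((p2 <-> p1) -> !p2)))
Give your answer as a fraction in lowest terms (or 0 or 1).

!p1 = !1/2 = 1/2
!p1 <-> p1 = 1/2 <-> 1/2 = 1
!p2 = !1/6 = 5/6
!!p2 = !5/6 = 1/6
p1 -> p1 = 1/2 -> 1/2 = 1
(p1 -> p1) -> p1 = 1 -> 1/2 = 1/2
!!p2 -> ((p1 -> p1) -> p1) = 1/6 -> 1/2 = 1
(!p1 <-> p1) -> (!!p2 -> ((p1 -> p1) -> p1)) = 1 -> 1 = 1
p2 -> p1 = 1/6 -> 1/2 = 1
p1 <-> (p2 -> p1) = 1/2 <-> 1 = 1/2
p1 <-> p2 = 1/2 <-> 1/6 = 2/3
p2 <-> (p1 <-> p2) = 1/6 <-> 2/3 = 1/2
(p2 <-> (p1 <-> p2)) <-> p2 = 1/2 <-> 1/6 = 2/3
(p1 <-> (p2 -> p1)) <-> ((p2 <-> (p1 <-> p2)) <-> p2) = 1/2 <-> 2/3 = 5/6
!((p1 <-> (p2 -> p1)) <-> ((p2 <-> (p1 <-> p2)) <-> p2)) = !5/6 = 1/6
((!p1 <-> p1) -> (!!p2 -> ((p1 -> p1) -> p1))) -> !((p1 <-> (p2 -> p1)) <-> ((p2 <-> (p1 <-> p2)) <-> p2)) = 1 -> 1/6 = 1/6
p2 -> p2 = 1/6 -> 1/6 = 1
p1 <-> p1 = 1/2 <-> 1/2 = 1
!(p1 <-> p1) = !1 = 0
(p2 -> p2) -> !(p1 <-> p1) = 1 -> 0 = 0
p1 <-> p2 = 1/2 <-> 1/6 = 2/3
p1 <-> p1 = 1/2 <-> 1/2 = 1
(p1 <-> p2) -> (p1 <-> p1) = 2/3 -> 1 = 1
!((p1 <-> p2) -> (p1 <-> p1)) = !1 = 0
((p2 -> p2) -> !(p1 <-> p1)) -> !((p1 <-> p2) -> (p1 <-> p1)) = 0 -> 0 = 1
p1 -> p1 = 1/2 -> 1/2 = 1
p1 <-> p2 = 1/2 <-> 1/6 = 2/3
!(p1 <-> p2) = !2/3 = 1/3
(p1 -> p1) <-> !(p1 <-> p2) = 1 <-> 1/3 = 1/3
p2 <-> p1 = 1/6 <-> 1/2 = 2/3
!p2 = !1/6 = 5/6
(p2 <-> p1) -> !p2 = 2/3 -> 5/6 = 1
((p1 -> p1) <-> !(p1 <-> p2)) -> ((p2 <-> p1) -> !p2) = 1/3 -> 1 = 1
(((p2 -> p2) -> !(p1 <-> p1)) -> !((p1 <-> p2) -> (p1 <-> p1))) <-> (((p1 -> p1) <-> !(p1 <-> p2)) -> ((p2 <-> p1) -> !p2)) = 1 <-> 1 = 1
(((!p1 <-> p1) -> (!!p2 -> ((p1 -> p1) -> p1))) -> !((p1 <-> (p2 -> p1)) <-> ((p2 <-> (p1 <-> p2)) <-> p2))) <-> ((((p2 -> p2) -> !(p1 <-> p1)) -> !((p1 <-> p2) -> (p1 <-> p1))) <-> (((p1 -> p1) <-> !(p1 <-> p2)) -> ((p2 <-> p1) -> !p2))) = 1/6 <-> 1 = 1/6

1/6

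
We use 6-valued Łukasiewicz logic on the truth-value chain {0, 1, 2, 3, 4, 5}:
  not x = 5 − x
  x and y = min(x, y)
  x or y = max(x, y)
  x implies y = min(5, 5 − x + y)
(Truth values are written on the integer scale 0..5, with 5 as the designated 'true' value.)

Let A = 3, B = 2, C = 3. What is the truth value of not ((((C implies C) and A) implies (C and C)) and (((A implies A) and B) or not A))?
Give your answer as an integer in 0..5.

3

C implies C = 3 implies 3 = 5
(C implies C) and A = 5 and 3 = 3
C and C = 3 and 3 = 3
((C implies C) and A) implies (C and C) = 3 implies 3 = 5
A implies A = 3 implies 3 = 5
(A implies A) and B = 5 and 2 = 2
not A = not 3 = 2
((A implies A) and B) or not A = 2 or 2 = 2
(((C implies C) and A) implies (C and C)) and (((A implies A) and B) or not A) = 5 and 2 = 2
not ((((C implies C) and A) implies (C and C)) and (((A implies A) and B) or not A)) = not 2 = 3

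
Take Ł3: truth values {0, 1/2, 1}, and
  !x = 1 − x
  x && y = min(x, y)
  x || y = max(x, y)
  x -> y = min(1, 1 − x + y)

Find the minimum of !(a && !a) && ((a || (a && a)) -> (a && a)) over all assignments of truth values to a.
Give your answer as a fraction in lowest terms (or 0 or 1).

Take a = 1/2:
!a = !1/2 = 1/2
a && !a = 1/2 && 1/2 = 1/2
!(a && !a) = !1/2 = 1/2
a && a = 1/2 && 1/2 = 1/2
a || (a && a) = 1/2 || 1/2 = 1/2
a && a = 1/2 && 1/2 = 1/2
(a || (a && a)) -> (a && a) = 1/2 -> 1/2 = 1
!(a && !a) && ((a || (a && a)) -> (a && a)) = 1/2 && 1 = 1/2
No assignment yields a value below 1/2, so this is the minimum.

1/2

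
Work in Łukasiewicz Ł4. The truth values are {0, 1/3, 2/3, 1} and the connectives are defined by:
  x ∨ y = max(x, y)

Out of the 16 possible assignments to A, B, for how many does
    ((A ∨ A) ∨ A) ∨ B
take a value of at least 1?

7

A = 0, B = 0 ↦ 0  <
A = 0, B = 1/3 ↦ 1/3  <
A = 0, B = 2/3 ↦ 2/3  <
A = 0, B = 1 ↦ 1  ≥
A = 1/3, B = 0 ↦ 1/3  <
A = 1/3, B = 1/3 ↦ 1/3  <
A = 1/3, B = 2/3 ↦ 2/3  <
A = 1/3, B = 1 ↦ 1  ≥
A = 2/3, B = 0 ↦ 2/3  <
A = 2/3, B = 1/3 ↦ 2/3  <
A = 2/3, B = 2/3 ↦ 2/3  <
A = 2/3, B = 1 ↦ 1  ≥
A = 1, B = 0 ↦ 1  ≥
A = 1, B = 1/3 ↦ 1  ≥
A = 1, B = 2/3 ↦ 1  ≥
A = 1, B = 1 ↦ 1  ≥
So 7 of the 16 assignments meet the threshold.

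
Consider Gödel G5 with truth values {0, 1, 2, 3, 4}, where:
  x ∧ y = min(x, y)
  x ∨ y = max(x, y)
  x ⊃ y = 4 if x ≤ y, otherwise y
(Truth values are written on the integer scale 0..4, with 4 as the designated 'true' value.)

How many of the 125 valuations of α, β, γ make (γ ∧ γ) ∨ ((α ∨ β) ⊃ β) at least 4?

85

value 4: 85 assignments (counts)
value 3: 13 assignments
value 2: 13 assignments
value 1: 10 assignments
value 0: 4 assignments
So 85 of the 125 assignments meet the threshold.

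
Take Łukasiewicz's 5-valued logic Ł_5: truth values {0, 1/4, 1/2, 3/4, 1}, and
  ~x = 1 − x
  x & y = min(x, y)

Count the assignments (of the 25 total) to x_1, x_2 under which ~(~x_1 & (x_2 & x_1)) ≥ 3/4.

value 1: 13 assignments (counts)
value 3/4: 9 assignments (counts)
value 1/2: 3 assignments
So 22 of the 25 assignments meet the threshold.

22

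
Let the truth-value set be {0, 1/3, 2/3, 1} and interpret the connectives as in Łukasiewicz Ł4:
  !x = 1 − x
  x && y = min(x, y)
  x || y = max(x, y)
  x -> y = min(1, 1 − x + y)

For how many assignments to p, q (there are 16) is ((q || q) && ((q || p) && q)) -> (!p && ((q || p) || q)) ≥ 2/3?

13

p = 0, q = 0 ↦ 1  ≥
p = 0, q = 1/3 ↦ 1  ≥
p = 0, q = 2/3 ↦ 1  ≥
p = 0, q = 1 ↦ 1  ≥
p = 1/3, q = 0 ↦ 1  ≥
p = 1/3, q = 1/3 ↦ 1  ≥
p = 1/3, q = 2/3 ↦ 1  ≥
p = 1/3, q = 1 ↦ 2/3  ≥
p = 2/3, q = 0 ↦ 1  ≥
p = 2/3, q = 1/3 ↦ 1  ≥
p = 2/3, q = 2/3 ↦ 2/3  ≥
p = 2/3, q = 1 ↦ 1/3  <
p = 1, q = 0 ↦ 1  ≥
p = 1, q = 1/3 ↦ 2/3  ≥
p = 1, q = 2/3 ↦ 1/3  <
p = 1, q = 1 ↦ 0  <
So 13 of the 16 assignments meet the threshold.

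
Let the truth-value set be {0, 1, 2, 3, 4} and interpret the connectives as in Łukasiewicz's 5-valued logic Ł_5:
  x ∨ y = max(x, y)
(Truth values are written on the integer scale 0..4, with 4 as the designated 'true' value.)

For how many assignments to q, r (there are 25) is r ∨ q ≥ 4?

value 4: 9 assignments (counts)
value 3: 7 assignments
value 2: 5 assignments
value 1: 3 assignments
value 0: 1 assignment
So 9 of the 25 assignments meet the threshold.

9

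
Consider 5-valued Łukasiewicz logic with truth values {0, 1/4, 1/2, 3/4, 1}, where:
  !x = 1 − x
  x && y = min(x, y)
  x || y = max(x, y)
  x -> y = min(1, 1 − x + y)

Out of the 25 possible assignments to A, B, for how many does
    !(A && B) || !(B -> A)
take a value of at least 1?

9

value 1: 9 assignments (counts)
value 3/4: 7 assignments
value 1/2: 5 assignments
value 1/4: 3 assignments
value 0: 1 assignment
So 9 of the 25 assignments meet the threshold.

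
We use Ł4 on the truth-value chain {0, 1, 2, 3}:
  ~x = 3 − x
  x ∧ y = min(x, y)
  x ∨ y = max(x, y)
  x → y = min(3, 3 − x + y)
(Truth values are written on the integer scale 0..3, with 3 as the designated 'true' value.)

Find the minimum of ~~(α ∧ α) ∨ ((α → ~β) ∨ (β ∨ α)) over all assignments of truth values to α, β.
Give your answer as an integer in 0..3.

2

Take α = 2, β = 2:
α ∧ α = 2 ∧ 2 = 2
~(α ∧ α) = ~2 = 1
~~(α ∧ α) = ~1 = 2
~β = ~2 = 1
α → ~β = 2 → 1 = 2
β ∨ α = 2 ∨ 2 = 2
(α → ~β) ∨ (β ∨ α) = 2 ∨ 2 = 2
~~(α ∧ α) ∨ ((α → ~β) ∨ (β ∨ α)) = 2 ∨ 2 = 2
No assignment yields a value below 2, so this is the minimum.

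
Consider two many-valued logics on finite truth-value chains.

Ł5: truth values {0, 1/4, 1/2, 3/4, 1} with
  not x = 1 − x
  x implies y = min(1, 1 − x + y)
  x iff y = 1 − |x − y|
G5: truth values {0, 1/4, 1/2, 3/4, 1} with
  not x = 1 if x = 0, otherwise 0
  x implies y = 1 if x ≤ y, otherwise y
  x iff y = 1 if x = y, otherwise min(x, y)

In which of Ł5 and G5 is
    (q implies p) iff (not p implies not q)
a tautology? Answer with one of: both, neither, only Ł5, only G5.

only Ł5

In Ł5: every assignment gives 1 — tautology.
In G5: at p = 1/4, q = 1/2 the value is 1/4 — not a tautology.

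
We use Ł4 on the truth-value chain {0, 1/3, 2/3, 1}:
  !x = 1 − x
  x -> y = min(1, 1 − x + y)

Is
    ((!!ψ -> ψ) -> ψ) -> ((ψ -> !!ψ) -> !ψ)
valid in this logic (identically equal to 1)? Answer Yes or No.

Counterexample: take ψ = 2/3.
!ψ = !2/3 = 1/3
!!ψ = !1/3 = 2/3
!!ψ -> ψ = 2/3 -> 2/3 = 1
(!!ψ -> ψ) -> ψ = 1 -> 2/3 = 2/3
!ψ = !2/3 = 1/3
!!ψ = !1/3 = 2/3
ψ -> !!ψ = 2/3 -> 2/3 = 1
!ψ = !2/3 = 1/3
(ψ -> !!ψ) -> !ψ = 1 -> 1/3 = 1/3
((!!ψ -> ψ) -> ψ) -> ((ψ -> !!ψ) -> !ψ) = 2/3 -> 1/3 = 2/3
This gives 2/3 ≠ 1.

No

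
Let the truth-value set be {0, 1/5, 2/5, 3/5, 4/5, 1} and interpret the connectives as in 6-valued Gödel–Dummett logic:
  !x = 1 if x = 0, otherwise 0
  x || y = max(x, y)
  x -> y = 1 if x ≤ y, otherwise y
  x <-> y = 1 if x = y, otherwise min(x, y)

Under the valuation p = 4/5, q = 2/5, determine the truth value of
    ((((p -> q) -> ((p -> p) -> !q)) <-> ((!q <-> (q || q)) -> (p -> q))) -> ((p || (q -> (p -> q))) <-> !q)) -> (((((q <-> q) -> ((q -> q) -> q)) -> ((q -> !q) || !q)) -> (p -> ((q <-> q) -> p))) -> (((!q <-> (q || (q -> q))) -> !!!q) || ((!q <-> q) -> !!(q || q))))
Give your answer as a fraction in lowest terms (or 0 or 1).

1

p -> q = 4/5 -> 2/5 = 2/5
p -> p = 4/5 -> 4/5 = 1
!q = !2/5 = 0
(p -> p) -> !q = 1 -> 0 = 0
(p -> q) -> ((p -> p) -> !q) = 2/5 -> 0 = 0
!q = !2/5 = 0
q || q = 2/5 || 2/5 = 2/5
!q <-> (q || q) = 0 <-> 2/5 = 0
p -> q = 4/5 -> 2/5 = 2/5
(!q <-> (q || q)) -> (p -> q) = 0 -> 2/5 = 1
((p -> q) -> ((p -> p) -> !q)) <-> ((!q <-> (q || q)) -> (p -> q)) = 0 <-> 1 = 0
p -> q = 4/5 -> 2/5 = 2/5
q -> (p -> q) = 2/5 -> 2/5 = 1
p || (q -> (p -> q)) = 4/5 || 1 = 1
!q = !2/5 = 0
(p || (q -> (p -> q))) <-> !q = 1 <-> 0 = 0
(((p -> q) -> ((p -> p) -> !q)) <-> ((!q <-> (q || q)) -> (p -> q))) -> ((p || (q -> (p -> q))) <-> !q) = 0 -> 0 = 1
q <-> q = 2/5 <-> 2/5 = 1
q -> q = 2/5 -> 2/5 = 1
(q -> q) -> q = 1 -> 2/5 = 2/5
(q <-> q) -> ((q -> q) -> q) = 1 -> 2/5 = 2/5
!q = !2/5 = 0
q -> !q = 2/5 -> 0 = 0
!q = !2/5 = 0
(q -> !q) || !q = 0 || 0 = 0
((q <-> q) -> ((q -> q) -> q)) -> ((q -> !q) || !q) = 2/5 -> 0 = 0
q <-> q = 2/5 <-> 2/5 = 1
(q <-> q) -> p = 1 -> 4/5 = 4/5
p -> ((q <-> q) -> p) = 4/5 -> 4/5 = 1
(((q <-> q) -> ((q -> q) -> q)) -> ((q -> !q) || !q)) -> (p -> ((q <-> q) -> p)) = 0 -> 1 = 1
!q = !2/5 = 0
q -> q = 2/5 -> 2/5 = 1
q || (q -> q) = 2/5 || 1 = 1
!q <-> (q || (q -> q)) = 0 <-> 1 = 0
!q = !2/5 = 0
!!q = !0 = 1
!!!q = !1 = 0
(!q <-> (q || (q -> q))) -> !!!q = 0 -> 0 = 1
!q = !2/5 = 0
!q <-> q = 0 <-> 2/5 = 0
q || q = 2/5 || 2/5 = 2/5
!(q || q) = !2/5 = 0
!!(q || q) = !0 = 1
(!q <-> q) -> !!(q || q) = 0 -> 1 = 1
((!q <-> (q || (q -> q))) -> !!!q) || ((!q <-> q) -> !!(q || q)) = 1 || 1 = 1
((((q <-> q) -> ((q -> q) -> q)) -> ((q -> !q) || !q)) -> (p -> ((q <-> q) -> p))) -> (((!q <-> (q || (q -> q))) -> !!!q) || ((!q <-> q) -> !!(q || q))) = 1 -> 1 = 1
((((p -> q) -> ((p -> p) -> !q)) <-> ((!q <-> (q || q)) -> (p -> q))) -> ((p || (q -> (p -> q))) <-> !q)) -> (((((q <-> q) -> ((q -> q) -> q)) -> ((q -> !q) || !q)) -> (p -> ((q <-> q) -> p))) -> (((!q <-> (q || (q -> q))) -> !!!q) || ((!q <-> q) -> !!(q || q)))) = 1 -> 1 = 1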